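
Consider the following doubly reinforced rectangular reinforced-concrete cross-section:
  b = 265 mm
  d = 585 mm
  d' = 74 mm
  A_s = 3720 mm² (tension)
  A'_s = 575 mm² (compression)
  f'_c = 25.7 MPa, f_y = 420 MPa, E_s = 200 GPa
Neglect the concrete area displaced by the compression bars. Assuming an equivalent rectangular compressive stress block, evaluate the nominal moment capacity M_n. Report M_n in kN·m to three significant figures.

M_n ≈ 745 kN·m

Assume both tension and compression steel yield.
Net tension couple steel: A_s − A'_s = 3145 mm².
a = (A_s − A'_s) f_y / (0.85 f'_c b) = 1320900/(0.85 × 25.7 × 265) = 228.18 mm.
c = a/β₁ = 228.18/0.85 = 268.45 mm; ε'_s = 0.003(c − d')/c = 0.0022 ≥ f_y/E_s = 0.0021, so compression steel does yield.
M_n = (A_s − A'_s) f_y (d − a/2) + A'_s f_y (d − d') = [1320900 × (585 − 114.09) + 241500 × (585 − 74)] × 10⁻⁶ = 622.03 + 123.41 = 745.44 kN·m.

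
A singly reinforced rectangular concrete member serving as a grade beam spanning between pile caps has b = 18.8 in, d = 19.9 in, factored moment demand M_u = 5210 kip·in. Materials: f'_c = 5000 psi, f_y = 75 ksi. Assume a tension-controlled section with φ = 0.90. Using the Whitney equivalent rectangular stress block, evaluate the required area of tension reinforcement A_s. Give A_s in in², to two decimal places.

A_s ≈ 4.32 in²

M_n = M_u/φ = 5210/0.90 = 5788.89 kip·in.
From M_n = 0.85 f'_c a b (d − a/2):
a = d − √(d² − 2M_n/(0.85 f'_c b)) = 19.9 − √(19.9² − 2 × 5788.89/(0.85 × 5 × 18.8)) = 4.054 in.
A_s = 0.85 f'_c a b / f_y = 0.85 × 5 × 4.054 × 18.8 / 75 = 4.319 in².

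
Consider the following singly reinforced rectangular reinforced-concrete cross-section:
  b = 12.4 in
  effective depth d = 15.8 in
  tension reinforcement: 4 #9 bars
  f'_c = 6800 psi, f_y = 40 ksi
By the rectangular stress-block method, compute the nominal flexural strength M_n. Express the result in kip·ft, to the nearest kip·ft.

A_s = 4 × 1 = 4 in².
T = A_s f_y = 4 × 40 = 160 kips.
a = T/(0.85 f'_c b) = 160/(0.85 × 6.8 × 12.4) = 2.232 in.
M_n = T(d − a/2) = 160 × (15.8 − 1.116) = 2349.4 kip·in = 2349.4/12 = 195.78 kip·ft.

M_n ≈ 196 kip·ft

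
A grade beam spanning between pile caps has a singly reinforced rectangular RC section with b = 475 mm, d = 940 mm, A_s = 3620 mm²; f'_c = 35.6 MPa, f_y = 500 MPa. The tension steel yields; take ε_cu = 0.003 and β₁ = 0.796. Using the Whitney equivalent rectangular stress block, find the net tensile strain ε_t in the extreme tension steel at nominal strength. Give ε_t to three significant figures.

a = A_s f_y/(0.85 f'_c b) = 125.93 mm.
β₁ = 0.796, so c = a/β₁ = 125.93/0.796 = 158.20 mm.
From the linear strain diagram with ε_cu = 0.003: ε_t = 0.003 (d − c)/c = 0.003 × (940 − 158.20)/158.20 = 0.0148.
Since ε_t ≥ 0.005, the section is tension-controlled.

ε_t ≈ 0.0148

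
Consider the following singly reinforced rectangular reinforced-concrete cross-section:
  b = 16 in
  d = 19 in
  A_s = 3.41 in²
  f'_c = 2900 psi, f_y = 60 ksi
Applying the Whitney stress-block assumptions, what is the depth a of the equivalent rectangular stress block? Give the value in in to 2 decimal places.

T = A_s f_y = 3.41 × 60 = 204.6 kips.
a = T/(0.85 f'_c b) = 204.6/(0.85 × 2.9 × 16) = 5.19 in.

a ≈ 5.19 in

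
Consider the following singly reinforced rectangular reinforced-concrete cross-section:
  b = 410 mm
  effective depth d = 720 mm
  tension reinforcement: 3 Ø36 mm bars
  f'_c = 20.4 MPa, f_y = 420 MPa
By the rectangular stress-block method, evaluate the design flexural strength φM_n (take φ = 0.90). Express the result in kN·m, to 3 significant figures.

A_s = 3 × 1018 = 3054 mm².
T = A_s f_y = 3054 × 420 = 1282680 N = 1282.68 kN.
From C = T: a = T/(0.85 f'_c b) = 1282680/(0.85 × 20.4 × 410) = 180.42 mm.
M_n = T(d − a/2) = 1282.68 kN × (720 − 90.21) mm = 807.82 kN·m.
φM_n = 0.90 × 807.82 = 727.04 kN·m.

φM_n ≈ 727 kN·m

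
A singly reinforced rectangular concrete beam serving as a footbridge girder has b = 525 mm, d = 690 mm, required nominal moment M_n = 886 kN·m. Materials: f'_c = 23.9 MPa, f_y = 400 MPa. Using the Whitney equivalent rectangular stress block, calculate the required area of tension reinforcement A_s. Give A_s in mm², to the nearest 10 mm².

With M_n = 0.85 f'_c a b (d − a/2), solve the quadratic for a:
a = d − √(d² − 2M_n/(0.85 f'_c b)) = 690 − √(690² − 2 × 886×10⁶/(0.85 × 23.9 × 525)) = 133.26 mm.
A_s = 0.85 f'_c a b / f_y = 0.85 × 23.9 × 133.26 × 525 / 400 = 3553.2 mm².

A_s ≈ 3550 mm²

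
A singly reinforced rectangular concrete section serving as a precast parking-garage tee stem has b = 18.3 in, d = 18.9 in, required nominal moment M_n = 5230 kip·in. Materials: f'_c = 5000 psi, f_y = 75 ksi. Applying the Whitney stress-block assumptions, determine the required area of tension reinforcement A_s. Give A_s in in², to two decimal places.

From M_n = 0.85 f'_c a b (d − a/2):
a = d − √(d² − 2M_n/(0.85 f'_c b)) = 18.9 − √(18.9² − 2 × 5230/(0.85 × 5 × 18.3)) = 3.976 in.
A_s = 0.85 f'_c a b / f_y = 0.85 × 5 × 3.976 × 18.3 / 75 = 4.123 in².

A_s ≈ 4.12 in²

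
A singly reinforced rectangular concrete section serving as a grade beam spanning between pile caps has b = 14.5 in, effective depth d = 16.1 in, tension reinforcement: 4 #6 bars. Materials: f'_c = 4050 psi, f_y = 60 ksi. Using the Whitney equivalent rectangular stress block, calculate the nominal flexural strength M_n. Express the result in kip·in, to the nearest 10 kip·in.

A_s = 4 × 0.44 = 1.76 in².
T = A_s f_y = 1.76 × 60 = 105.6 kips.
a = T/(0.85 f'_c b) = 105.6/(0.85 × 4.05 × 14.5) = 2.116 in.
M_n = T(d − a/2) = 105.6 × (16.1 − 1.058) = 1588.4 kip·in.

M_n ≈ 1590 kip·in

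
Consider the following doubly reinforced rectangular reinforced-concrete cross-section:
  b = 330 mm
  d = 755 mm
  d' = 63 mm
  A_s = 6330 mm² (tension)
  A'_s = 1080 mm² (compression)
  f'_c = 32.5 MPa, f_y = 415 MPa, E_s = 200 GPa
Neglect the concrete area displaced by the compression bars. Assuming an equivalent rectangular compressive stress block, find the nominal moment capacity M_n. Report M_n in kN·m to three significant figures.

M_n ≈ 1690 kN·m

Assume both tension and compression steel yield.
Net tension couple steel: A_s − A'_s = 5250 mm².
a = (A_s − A'_s) f_y / (0.85 f'_c b) = 2178750/(0.85 × 32.5 × 330) = 239.00 mm.
c = a/β₁ = 239.00/0.818 = 292.18 mm; ε'_s = 0.003(c − d')/c = 0.0024 ≥ f_y/E_s = 0.0021, so compression steel does yield.
M_n = (A_s − A'_s) f_y (d − a/2) + A'_s f_y (d − d') = [2178750 × (755 − 119.5) + 448200 × (755 − 63)] × 10⁻⁶ = 1384.60 + 310.15 = 1694.75 kN·m.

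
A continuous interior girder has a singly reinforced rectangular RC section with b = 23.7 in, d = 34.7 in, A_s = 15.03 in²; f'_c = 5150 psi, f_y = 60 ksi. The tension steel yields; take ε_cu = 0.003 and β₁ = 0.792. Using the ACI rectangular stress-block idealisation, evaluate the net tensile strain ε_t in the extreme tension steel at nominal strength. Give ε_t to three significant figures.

a = A_s f_y/(0.85 f'_c b) = 8.692 in.
β₁ = 0.792, so c = a/β₁ = 8.692/0.792 = 10.975 in.
From the linear strain diagram with ε_cu = 0.003: ε_t = 0.003 (d − c)/c = 0.003 × (34.7 − 10.975)/10.975 = 0.00649.
Since ε_t ≥ 0.005, the section is tension-controlled.

ε_t ≈ 0.00649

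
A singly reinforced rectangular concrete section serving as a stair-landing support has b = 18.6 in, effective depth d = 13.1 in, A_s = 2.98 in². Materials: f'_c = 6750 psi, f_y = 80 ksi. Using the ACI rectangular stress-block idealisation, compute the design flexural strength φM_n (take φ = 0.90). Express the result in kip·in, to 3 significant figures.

T = A_s f_y = 2.98 × 80 = 238.4 kips.
a = T/(0.85 f'_c b) = 238.4/(0.85 × 6.75 × 18.6) = 2.234 in.
M_n = T(d − a/2) = 238.4 × (13.1 − 1.117) = 2856.7 kip·in.
φM_n = 0.90 × 2856.7 = 2571.0 kip·in.

φM_n ≈ 2570 kip·in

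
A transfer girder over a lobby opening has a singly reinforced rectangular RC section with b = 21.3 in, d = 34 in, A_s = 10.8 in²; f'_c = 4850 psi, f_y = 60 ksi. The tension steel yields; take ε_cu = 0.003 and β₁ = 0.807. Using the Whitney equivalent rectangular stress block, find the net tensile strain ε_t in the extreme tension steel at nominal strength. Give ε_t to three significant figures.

ε_t ≈ 0.00815

a = A_s f_y/(0.85 f'_c b) = 7.380 in.
β₁ = 0.807, so c = a/β₁ = 7.380/0.807 = 9.145 in.
From the linear strain diagram with ε_cu = 0.003: ε_t = 0.003 (d − c)/c = 0.003 × (34 − 9.145)/9.145 = 0.00815.
Since ε_t ≥ 0.005, the section is tension-controlled.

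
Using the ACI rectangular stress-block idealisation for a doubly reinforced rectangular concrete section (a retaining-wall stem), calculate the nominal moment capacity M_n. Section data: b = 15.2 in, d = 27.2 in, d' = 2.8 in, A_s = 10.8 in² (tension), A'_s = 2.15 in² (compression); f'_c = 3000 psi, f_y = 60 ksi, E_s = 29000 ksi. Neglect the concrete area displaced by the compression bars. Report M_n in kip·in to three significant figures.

Assume both steels yield.
a = (A_s − A'_s) f_y/(0.85 f'_c b) = (10.8 − 2.15) × 60/(0.85 × 3 × 15.2) = 13.390 in.
c = a/β₁ = 13.390/0.85 = 15.753 in; ε'_s = 0.003(c − d')/c = 0.0025 ≥ ε_y = 0.0021, so the compression steel yields.
M_n = (A_s − A'_s) f_y (d − a/2) + A'_s f_y (d − d') = 519 × (27.2 − 6.695) + 129 × (27.2 − 2.8) = 10642.1 + 3147.6 = 13789.7 kip·in.

M_n ≈ 13800 kip·in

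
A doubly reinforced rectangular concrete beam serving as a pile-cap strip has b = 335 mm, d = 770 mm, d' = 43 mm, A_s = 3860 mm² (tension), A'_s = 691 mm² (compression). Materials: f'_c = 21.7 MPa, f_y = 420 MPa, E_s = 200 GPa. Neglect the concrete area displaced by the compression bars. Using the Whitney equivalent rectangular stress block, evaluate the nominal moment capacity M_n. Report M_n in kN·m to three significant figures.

Assume both tension and compression steel yield.
Net tension couple steel: A_s − A'_s = 3169 mm².
a = (A_s − A'_s) f_y / (0.85 f'_c b) = 1330980/(0.85 × 21.7 × 335) = 215.40 mm.
c = a/β₁ = 215.40/0.85 = 253.41 mm; ε'_s = 0.003(c − d')/c = 0.0025 ≥ f_y/E_s = 0.0021, so compression steel does yield.
M_n = (A_s − A'_s) f_y (d − a/2) + A'_s f_y (d − d') = [1330980 × (770 − 107.7) + 290220 × (770 − 43)] × 10⁻⁶ = 881.51 + 210.99 = 1092.50 kN·m.

M_n ≈ 1090 kN·m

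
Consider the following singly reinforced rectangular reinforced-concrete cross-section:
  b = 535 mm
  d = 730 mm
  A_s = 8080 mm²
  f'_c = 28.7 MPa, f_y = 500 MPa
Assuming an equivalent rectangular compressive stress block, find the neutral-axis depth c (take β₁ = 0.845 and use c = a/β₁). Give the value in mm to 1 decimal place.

c ≈ 366.3 mm

T = A_s f_y = 8080 × 500 = 4040000 N = 4040 kN.
Setting C = 0.85 f'_c a b equal to T: a = 4040000/(0.85 × 28.7 × 535) = 309.547 mm.
With β₁ = 0.845, c = a/β₁ = 309.547/0.845 = 366.3 mm.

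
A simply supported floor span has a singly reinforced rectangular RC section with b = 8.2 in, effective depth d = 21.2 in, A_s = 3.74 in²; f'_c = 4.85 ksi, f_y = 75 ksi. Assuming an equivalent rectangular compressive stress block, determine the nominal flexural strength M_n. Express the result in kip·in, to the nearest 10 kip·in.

M_n ≈ 4780 kip·in

T = A_s f_y = 3.74 × 75 = 280.5 kips.
a = T/(0.85 f'_c b) = 280.5/(0.85 × 4.85 × 8.2) = 8.298 in.
M_n = T(d − a/2) = 280.5 × (21.2 − 4.149) = 4782.8 kip·in.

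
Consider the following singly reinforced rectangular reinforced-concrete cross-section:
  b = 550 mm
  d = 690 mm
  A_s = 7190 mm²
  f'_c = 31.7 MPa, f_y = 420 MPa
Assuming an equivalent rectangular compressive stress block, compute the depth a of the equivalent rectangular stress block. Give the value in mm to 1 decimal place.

T = A_s f_y = 7190 × 420 = 3019800 N = 3019.8 kN.
Setting C = 0.85 f'_c a b equal to T: a = 3019800/(0.85 × 31.7 × 550) = 203.8 mm.

a ≈ 203.8 mm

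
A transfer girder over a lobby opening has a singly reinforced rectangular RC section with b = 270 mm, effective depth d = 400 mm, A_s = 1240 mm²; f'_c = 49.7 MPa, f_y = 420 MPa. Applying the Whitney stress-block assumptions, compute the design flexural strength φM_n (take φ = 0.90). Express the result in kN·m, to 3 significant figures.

φM_n ≈ 177 kN·m

T = A_s f_y = 1240 × 420 = 520800 N = 520.8 kN.
From C = T: a = T/(0.85 f'_c b) = 520800/(0.85 × 49.7 × 270) = 45.66 mm.
M_n = T(d − a/2) = 520.8 kN × (400 − 22.83) mm = 196.43 kN·m.
φM_n = 0.90 × 196.43 = 176.79 kN·m.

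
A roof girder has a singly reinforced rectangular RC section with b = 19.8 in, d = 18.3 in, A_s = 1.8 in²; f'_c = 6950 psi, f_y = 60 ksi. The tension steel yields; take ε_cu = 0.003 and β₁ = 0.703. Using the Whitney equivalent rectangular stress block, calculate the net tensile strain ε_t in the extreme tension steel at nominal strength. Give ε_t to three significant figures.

a = A_s f_y/(0.85 f'_c b) = 0.923 in.
β₁ = 0.703, so c = a/β₁ = 0.923/0.703 = 1.313 in.
From the linear strain diagram with ε_cu = 0.003: ε_t = 0.003 (d − c)/c = 0.003 × (18.3 − 1.313)/1.313 = 0.0388.
Since ε_t ≥ 0.005, the section is tension-controlled.

ε_t ≈ 0.0388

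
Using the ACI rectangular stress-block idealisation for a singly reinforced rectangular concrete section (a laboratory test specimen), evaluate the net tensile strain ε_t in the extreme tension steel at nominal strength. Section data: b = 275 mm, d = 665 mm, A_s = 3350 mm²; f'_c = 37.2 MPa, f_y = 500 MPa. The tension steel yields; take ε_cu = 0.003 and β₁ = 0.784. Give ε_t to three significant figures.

a = A_s f_y/(0.85 f'_c b) = 192.63 mm.
β₁ = 0.784, so c = a/β₁ = 192.63/0.784 = 245.70 mm.
From the linear strain diagram with ε_cu = 0.003: ε_t = 0.003 (d − c)/c = 0.003 × (665 − 245.70)/245.70 = 0.00512.
Since ε_t ≥ 0.005, the section is tension-controlled.

ε_t ≈ 0.00512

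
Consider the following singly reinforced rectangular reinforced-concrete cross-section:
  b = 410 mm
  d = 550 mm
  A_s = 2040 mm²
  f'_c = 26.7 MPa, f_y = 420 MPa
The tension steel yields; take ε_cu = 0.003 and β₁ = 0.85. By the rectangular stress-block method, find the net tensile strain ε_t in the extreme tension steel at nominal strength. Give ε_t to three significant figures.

a = A_s f_y/(0.85 f'_c b) = 92.08 mm.
β₁ = 0.85, so c = a/β₁ = 92.08/0.85 = 108.33 mm.
From the linear strain diagram with ε_cu = 0.003: ε_t = 0.003 (d − c)/c = 0.003 × (550 − 108.33)/108.33 = 0.0122.
Since ε_t ≥ 0.005, the section is tension-controlled.

ε_t ≈ 0.0122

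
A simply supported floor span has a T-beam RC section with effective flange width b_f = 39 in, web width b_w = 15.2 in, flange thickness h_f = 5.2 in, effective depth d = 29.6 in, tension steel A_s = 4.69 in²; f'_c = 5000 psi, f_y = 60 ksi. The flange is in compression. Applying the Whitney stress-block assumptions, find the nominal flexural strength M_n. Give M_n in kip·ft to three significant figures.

M_n ≈ 674 kip·ft

Tension: T = A_s f_y = 4.69 × 60 = 281.4 kips.
Try a within the flange: a = T/(0.85 f'_c b_f) = 281.4/(0.85 × 5 × 39) = 1.698 in.
Since a = 1.698 ≤ h_f = 5.2 in, the stress block lies entirely in the flange; analyse as a rectangular beam of width b_f.
M_n = T(d − a/2) = 281.4 × (29.6 − 0.849) = 8090.5 kip·in.
M_n = 8090.5/12 = 674.21 kip·ft.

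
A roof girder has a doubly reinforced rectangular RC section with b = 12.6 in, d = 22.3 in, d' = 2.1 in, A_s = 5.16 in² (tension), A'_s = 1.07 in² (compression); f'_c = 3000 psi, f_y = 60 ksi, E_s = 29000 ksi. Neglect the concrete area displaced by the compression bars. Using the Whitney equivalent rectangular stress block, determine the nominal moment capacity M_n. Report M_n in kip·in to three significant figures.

Assume both steels yield.
a = (A_s − A'_s) f_y/(0.85 f'_c b) = (5.16 − 1.07) × 60/(0.85 × 3 × 12.6) = 7.638 in.
c = a/β₁ = 7.638/0.85 = 8.986 in; ε'_s = 0.003(c − d')/c = 0.0023 ≥ ε_y = 0.0021, so the compression steel yields.
M_n = (A_s − A'_s) f_y (d − a/2) + A'_s f_y (d − d') = 245.4 × (22.3 − 3.819) + 64.2 × (22.3 − 2.1) = 4535.2 + 1296.8 = 5832.0 kip·in.

M_n ≈ 5830 kip·in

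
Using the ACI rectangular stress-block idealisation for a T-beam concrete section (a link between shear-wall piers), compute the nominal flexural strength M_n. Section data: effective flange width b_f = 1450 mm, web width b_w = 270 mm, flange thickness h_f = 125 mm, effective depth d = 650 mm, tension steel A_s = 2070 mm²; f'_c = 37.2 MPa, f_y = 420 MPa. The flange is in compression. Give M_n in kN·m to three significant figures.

Tension: T = A_s f_y = 2070 × 420 = 869400 N.
Try a within the flange: a = T/(0.85 f'_c b_f) = 869400/(0.85 × 37.2 × 1450) = 18.96 mm.
Since a = 18.96 ≤ h_f = 125 mm, the stress block lies entirely in the flange; analyse as a rectangular beam of width b_f.
M_n = T(d − a/2) = 869400 × (650 − 9.48) = 556.87 × 10⁶ N·mm.
M_n = 556.87 kN·m.

M_n ≈ 557 kN·m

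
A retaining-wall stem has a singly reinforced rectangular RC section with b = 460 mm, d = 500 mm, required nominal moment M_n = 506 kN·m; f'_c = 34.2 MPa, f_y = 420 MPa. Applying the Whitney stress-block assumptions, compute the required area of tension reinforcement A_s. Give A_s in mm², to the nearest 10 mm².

A_s ≈ 2630 mm²

With M_n = 0.85 f'_c a b (d − a/2), solve the quadratic for a:
a = d − √(d² − 2M_n/(0.85 f'_c b)) = 500 − √(500² − 2 × 506×10⁶/(0.85 × 34.2 × 460)) = 82.48 mm.
A_s = 0.85 f'_c a b / f_y = 0.85 × 34.2 × 82.48 × 460 / 420 = 2626.0 mm².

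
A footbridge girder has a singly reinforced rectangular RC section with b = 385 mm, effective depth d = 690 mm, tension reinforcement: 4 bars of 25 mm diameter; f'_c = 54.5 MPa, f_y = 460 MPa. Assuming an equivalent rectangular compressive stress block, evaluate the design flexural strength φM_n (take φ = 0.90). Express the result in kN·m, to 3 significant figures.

A_s = 4 × 491 = 1964 mm².
T = A_s f_y = 1964 × 460 = 903440 N = 903.44 kN.
From C = T: a = T/(0.85 f'_c b) = 903440/(0.85 × 54.5 × 385) = 50.66 mm.
M_n = T(d − a/2) = 903.44 kN × (690 − 25.33) mm = 600.49 kN·m.
φM_n = 0.90 × 600.49 = 540.44 kN·m.

φM_n ≈ 540 kN·m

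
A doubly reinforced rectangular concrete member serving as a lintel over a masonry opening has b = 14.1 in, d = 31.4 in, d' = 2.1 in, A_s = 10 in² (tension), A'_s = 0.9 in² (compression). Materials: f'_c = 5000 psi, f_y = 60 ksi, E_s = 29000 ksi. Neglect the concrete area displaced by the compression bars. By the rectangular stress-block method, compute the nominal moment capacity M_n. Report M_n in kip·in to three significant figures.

M_n ≈ 16200 kip·in

Assume both steels yield.
a = (A_s − A'_s) f_y/(0.85 f'_c b) = (10 − 0.9) × 60/(0.85 × 5 × 14.1) = 9.111 in.
c = a/β₁ = 9.111/0.8 = 11.389 in; ε'_s = 0.003(c − d')/c = 0.0024 ≥ ε_y = 0.0021, so the compression steel yields.
M_n = (A_s − A'_s) f_y (d − a/2) + A'_s f_y (d − d') = 546 × (31.4 − 4.5555) + 54 × (31.4 − 2.1) = 14657.1 + 1582.2 = 16239.3 kip·in.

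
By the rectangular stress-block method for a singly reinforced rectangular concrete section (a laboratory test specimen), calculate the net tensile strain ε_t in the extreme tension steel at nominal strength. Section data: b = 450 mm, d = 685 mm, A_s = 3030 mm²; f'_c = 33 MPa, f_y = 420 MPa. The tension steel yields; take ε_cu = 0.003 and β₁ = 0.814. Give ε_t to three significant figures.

ε_t ≈ 0.0136

a = A_s f_y/(0.85 f'_c b) = 100.82 mm.
β₁ = 0.814, so c = a/β₁ = 100.82/0.814 = 123.86 mm.
From the linear strain diagram with ε_cu = 0.003: ε_t = 0.003 (d − c)/c = 0.003 × (685 − 123.86)/123.86 = 0.0136.
Since ε_t ≥ 0.005, the section is tension-controlled.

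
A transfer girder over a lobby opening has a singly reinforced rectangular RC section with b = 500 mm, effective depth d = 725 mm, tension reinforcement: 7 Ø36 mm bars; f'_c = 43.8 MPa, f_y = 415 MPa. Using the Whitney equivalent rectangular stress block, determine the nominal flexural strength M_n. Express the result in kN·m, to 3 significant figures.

M_n ≈ 1910 kN·m

A_s = 7 × 1018 = 7126 mm².
T = A_s f_y = 7126 × 415 = 2957290 N = 2957.29 kN.
From C = T: a = T/(0.85 f'_c b) = 2957290/(0.85 × 43.8 × 500) = 158.87 mm.
M_n = T(d − a/2) = 2957.29 kN × (725 − 79.435) mm = 1909.12 kN·m.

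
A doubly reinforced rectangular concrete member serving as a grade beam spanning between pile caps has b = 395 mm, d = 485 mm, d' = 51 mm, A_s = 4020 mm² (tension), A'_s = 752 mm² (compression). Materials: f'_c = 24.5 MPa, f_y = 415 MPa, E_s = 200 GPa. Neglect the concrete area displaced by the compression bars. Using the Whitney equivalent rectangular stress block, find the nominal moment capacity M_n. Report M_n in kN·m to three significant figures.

Assume both tension and compression steel yield.
Net tension couple steel: A_s − A'_s = 3268 mm².
a = (A_s − A'_s) f_y / (0.85 f'_c b) = 1356220/(0.85 × 24.5 × 395) = 164.87 mm.
c = a/β₁ = 164.87/0.85 = 193.96 mm; ε'_s = 0.003(c − d')/c = 0.0022 ≥ f_y/E_s = 0.0021, so compression steel does yield.
M_n = (A_s − A'_s) f_y (d − a/2) + A'_s f_y (d − d') = [1356220 × (485 − 82.435) + 312080 × (485 − 51)] × 10⁻⁶ = 545.97 + 135.44 = 681.41 kN·m.

M_n ≈ 681 kN·m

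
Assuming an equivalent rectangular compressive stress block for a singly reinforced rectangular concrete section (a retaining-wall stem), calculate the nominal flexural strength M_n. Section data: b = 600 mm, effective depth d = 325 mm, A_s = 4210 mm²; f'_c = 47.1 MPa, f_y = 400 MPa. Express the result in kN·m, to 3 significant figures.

M_n ≈ 488 kN·m

T = A_s f_y = 4210 × 400 = 1684000 N = 1684 kN.
From C = T: a = T/(0.85 f'_c b) = 1684000/(0.85 × 47.1 × 600) = 70.11 mm.
M_n = T(d − a/2) = 1684 kN × (325 − 35.055) mm = 488.27 kN·m.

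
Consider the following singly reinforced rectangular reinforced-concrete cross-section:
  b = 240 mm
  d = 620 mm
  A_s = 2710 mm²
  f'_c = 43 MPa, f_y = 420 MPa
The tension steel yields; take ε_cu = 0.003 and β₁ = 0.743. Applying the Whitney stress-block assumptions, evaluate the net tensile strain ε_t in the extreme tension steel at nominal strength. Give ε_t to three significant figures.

a = A_s f_y/(0.85 f'_c b) = 129.75 mm.
β₁ = 0.743, so c = a/β₁ = 129.75/0.743 = 174.63 mm.
From the linear strain diagram with ε_cu = 0.003: ε_t = 0.003 (d − c)/c = 0.003 × (620 − 174.63)/174.63 = 0.00765.
Since ε_t ≥ 0.005, the section is tension-controlled.

ε_t ≈ 0.00765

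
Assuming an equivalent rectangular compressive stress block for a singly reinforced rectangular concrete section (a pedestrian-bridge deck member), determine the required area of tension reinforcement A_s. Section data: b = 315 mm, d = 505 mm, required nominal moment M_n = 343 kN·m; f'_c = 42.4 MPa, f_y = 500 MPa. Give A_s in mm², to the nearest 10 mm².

A_s ≈ 1450 mm²

With M_n = 0.85 f'_c a b (d − a/2), solve the quadratic for a:
a = d − √(d² − 2M_n/(0.85 f'_c b)) = 505 − √(505² − 2 × 343×10⁶/(0.85 × 42.4 × 315)) = 63.87 mm.
A_s = 0.85 f'_c a b / f_y = 0.85 × 42.4 × 63.87 × 315 / 500 = 1450.2 mm².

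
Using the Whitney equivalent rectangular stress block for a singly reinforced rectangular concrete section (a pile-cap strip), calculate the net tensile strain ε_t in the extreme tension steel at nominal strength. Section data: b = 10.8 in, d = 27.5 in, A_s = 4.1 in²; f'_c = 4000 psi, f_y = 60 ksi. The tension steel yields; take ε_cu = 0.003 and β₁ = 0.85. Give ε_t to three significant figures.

a = A_s f_y/(0.85 f'_c b) = 6.699 in.
β₁ = 0.85, so c = a/β₁ = 6.699/0.85 = 7.881 in.
From the linear strain diagram with ε_cu = 0.003: ε_t = 0.003 (d − c)/c = 0.003 × (27.5 − 7.881)/7.881 = 0.00747.
Since ε_t ≥ 0.005, the section is tension-controlled.

ε_t ≈ 0.00747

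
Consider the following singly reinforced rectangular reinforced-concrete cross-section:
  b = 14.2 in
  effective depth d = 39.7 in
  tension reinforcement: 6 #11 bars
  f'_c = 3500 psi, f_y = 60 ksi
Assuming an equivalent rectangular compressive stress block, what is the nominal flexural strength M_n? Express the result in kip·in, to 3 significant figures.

M_n ≈ 18600 kip·in

A_s = 6 × 1.56 = 9.36 in².
T = A_s f_y = 9.36 × 60 = 561.6 kips.
a = T/(0.85 f'_c b) = 561.6/(0.85 × 3.5 × 14.2) = 13.294 in.
M_n = T(d − a/2) = 561.6 × (39.7 − 6.647) = 18562.6 kip·in.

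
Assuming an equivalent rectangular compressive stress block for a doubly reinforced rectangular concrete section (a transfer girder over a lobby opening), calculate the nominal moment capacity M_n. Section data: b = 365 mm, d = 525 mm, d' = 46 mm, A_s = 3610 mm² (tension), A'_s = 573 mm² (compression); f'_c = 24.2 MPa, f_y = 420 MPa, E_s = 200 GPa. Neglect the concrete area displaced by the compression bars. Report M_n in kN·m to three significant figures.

Assume both tension and compression steel yield.
Net tension couple steel: A_s − A'_s = 3037 mm².
a = (A_s − A'_s) f_y / (0.85 f'_c b) = 1275540/(0.85 × 24.2 × 365) = 169.89 mm.
c = a/β₁ = 169.89/0.85 = 199.87 mm; ε'_s = 0.003(c − d')/c = 0.0023 ≥ f_y/E_s = 0.0021, so compression steel does yield.
M_n = (A_s − A'_s) f_y (d − a/2) + A'_s f_y (d − d') = [1275540 × (525 − 84.945) + 240660 × (525 − 46)] × 10⁻⁶ = 561.31 + 115.28 = 676.59 kN·m.

M_n ≈ 677 kN·m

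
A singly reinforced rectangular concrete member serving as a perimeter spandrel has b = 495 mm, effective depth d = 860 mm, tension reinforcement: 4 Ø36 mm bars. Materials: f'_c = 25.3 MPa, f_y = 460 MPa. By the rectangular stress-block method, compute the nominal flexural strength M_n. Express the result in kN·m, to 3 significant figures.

A_s = 4 × 1018 = 4072 mm².
T = A_s f_y = 4072 × 460 = 1873120 N = 1873.12 kN.
From C = T: a = T/(0.85 f'_c b) = 1873120/(0.85 × 25.3 × 495) = 175.96 mm.
M_n = T(d − a/2) = 1873.12 kN × (860 − 87.98) mm = 1446.09 kN·m.

M_n ≈ 1450 kN·m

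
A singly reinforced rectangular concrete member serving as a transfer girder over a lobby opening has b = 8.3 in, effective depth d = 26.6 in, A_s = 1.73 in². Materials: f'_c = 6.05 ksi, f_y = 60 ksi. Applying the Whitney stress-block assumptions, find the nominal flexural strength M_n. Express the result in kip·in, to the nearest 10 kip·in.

M_n ≈ 2630 kip·in

T = A_s f_y = 1.73 × 60 = 103.8 kips.
a = T/(0.85 f'_c b) = 103.8/(0.85 × 6.05 × 8.3) = 2.432 in.
M_n = T(d − a/2) = 103.8 × (26.6 − 1.216) = 2634.9 kip·in.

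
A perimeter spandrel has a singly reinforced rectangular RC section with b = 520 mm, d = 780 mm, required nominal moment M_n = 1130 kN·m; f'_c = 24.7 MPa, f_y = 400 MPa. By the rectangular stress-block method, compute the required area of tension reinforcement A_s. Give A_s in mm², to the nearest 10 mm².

With M_n = 0.85 f'_c a b (d − a/2), solve the quadratic for a:
a = d − √(d² − 2M_n/(0.85 f'_c b)) = 780 − √(780² − 2 × 1130×10⁶/(0.85 × 24.7 × 520)) = 146.45 mm.
A_s = 0.85 f'_c a b / f_y = 0.85 × 24.7 × 146.45 × 520 / 400 = 3997.1 mm².

A_s ≈ 4000 mm²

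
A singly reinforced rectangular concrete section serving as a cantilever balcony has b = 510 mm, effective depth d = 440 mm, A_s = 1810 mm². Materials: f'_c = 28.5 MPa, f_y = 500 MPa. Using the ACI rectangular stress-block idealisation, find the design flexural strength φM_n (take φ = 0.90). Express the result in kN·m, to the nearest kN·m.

φM_n ≈ 329 kN·m

T = A_s f_y = 1810 × 500 = 905000 N = 905 kN.
From C = T: a = T/(0.85 f'_c b) = 905000/(0.85 × 28.5 × 510) = 73.25 mm.
M_n = T(d − a/2) = 905 kN × (440 − 36.625) mm = 365.05 kN·m.
φM_n = 0.90 × 365.05 = 328.55 kN·m.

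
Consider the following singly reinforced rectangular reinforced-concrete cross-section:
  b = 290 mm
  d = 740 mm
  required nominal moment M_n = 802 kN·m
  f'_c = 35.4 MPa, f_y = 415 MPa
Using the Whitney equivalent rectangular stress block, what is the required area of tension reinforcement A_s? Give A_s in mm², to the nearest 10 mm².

A_s ≈ 2880 mm²

With M_n = 0.85 f'_c a b (d − a/2), solve the quadratic for a:
a = d − √(d² − 2M_n/(0.85 f'_c b)) = 740 − √(740² − 2 × 802×10⁶/(0.85 × 35.4 × 290)) = 136.86 mm.
A_s = 0.85 f'_c a b / f_y = 0.85 × 35.4 × 136.86 × 290 / 415 = 2877.7 mm².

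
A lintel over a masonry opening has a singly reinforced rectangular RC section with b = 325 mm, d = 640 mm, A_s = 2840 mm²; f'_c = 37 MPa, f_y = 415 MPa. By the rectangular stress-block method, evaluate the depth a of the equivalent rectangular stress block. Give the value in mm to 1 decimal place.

a ≈ 115.3 mm

T = A_s f_y = 2840 × 415 = 1178600 N = 1178.6 kN.
Setting C = 0.85 f'_c a b equal to T: a = 1178600/(0.85 × 37 × 325) = 115.3 mm.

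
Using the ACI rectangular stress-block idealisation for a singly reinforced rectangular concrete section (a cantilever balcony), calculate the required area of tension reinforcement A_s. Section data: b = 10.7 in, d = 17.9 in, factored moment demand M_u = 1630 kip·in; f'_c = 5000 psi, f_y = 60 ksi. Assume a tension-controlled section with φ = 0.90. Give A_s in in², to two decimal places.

M_n = M_u/φ = 1630/0.90 = 1811.11 kip·in.
From M_n = 0.85 f'_c a b (d − a/2):
a = d − √(d² − 2M_n/(0.85 f'_c b)) = 17.9 − √(17.9² − 2 × 1811.11/(0.85 × 5 × 10.7)) = 2.384 in.
A_s = 0.85 f'_c a b / f_y = 0.85 × 5 × 2.384 × 10.7 / 60 = 1.807 in².

A_s ≈ 1.81 in²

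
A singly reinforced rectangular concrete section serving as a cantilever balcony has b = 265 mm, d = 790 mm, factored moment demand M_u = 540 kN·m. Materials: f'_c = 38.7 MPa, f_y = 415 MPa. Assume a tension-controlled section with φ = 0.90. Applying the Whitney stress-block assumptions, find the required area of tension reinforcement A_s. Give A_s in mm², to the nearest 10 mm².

M_n = M_u/φ = 540/0.90 = 600 kN·m.
With M_n = 0.85 f'_c a b (d − a/2), solve the quadratic for a:
a = d − √(d² − 2M_n/(0.85 f'_c b)) = 790 − √(790² − 2 × 600×10⁶/(0.85 × 38.7 × 265)) = 92.55 mm.
A_s = 0.85 f'_c a b / f_y = 0.85 × 38.7 × 92.55 × 265 / 415 = 1944.0 mm².

A_s ≈ 1940 mm²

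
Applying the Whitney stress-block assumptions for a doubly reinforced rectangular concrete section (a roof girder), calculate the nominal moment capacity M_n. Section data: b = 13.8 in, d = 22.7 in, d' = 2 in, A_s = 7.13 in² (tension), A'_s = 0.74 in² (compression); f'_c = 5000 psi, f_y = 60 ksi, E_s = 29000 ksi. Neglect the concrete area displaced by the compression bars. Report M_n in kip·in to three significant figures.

Assume both steels yield.
a = (A_s − A'_s) f_y/(0.85 f'_c b) = (7.13 − 0.74) × 60/(0.85 × 5 × 13.8) = 6.537 in.
c = a/β₁ = 6.537/0.8 = 8.171 in; ε'_s = 0.003(c − d')/c = 0.0023 ≥ ε_y = 0.0021, so the compression steel yields.
M_n = (A_s − A'_s) f_y (d − a/2) + A'_s f_y (d − d') = 383.4 × (22.7 − 3.2685) + 44.4 × (22.7 − 2) = 7450.0 + 919.1 = 8369.1 kip·in.

M_n ≈ 8370 kip·in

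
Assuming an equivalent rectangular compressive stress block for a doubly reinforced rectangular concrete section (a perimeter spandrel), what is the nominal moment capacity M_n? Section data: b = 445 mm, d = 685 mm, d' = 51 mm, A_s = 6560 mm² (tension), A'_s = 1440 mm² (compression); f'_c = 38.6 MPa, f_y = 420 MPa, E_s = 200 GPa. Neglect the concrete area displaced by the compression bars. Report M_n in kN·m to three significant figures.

M_n ≈ 1700 kN·m

Assume both tension and compression steel yield.
Net tension couple steel: A_s − A'_s = 5120 mm².
a = (A_s − A'_s) f_y / (0.85 f'_c b) = 2150400/(0.85 × 38.6 × 445) = 147.28 mm.
c = a/β₁ = 147.28/0.774 = 190.28 mm; ε'_s = 0.003(c − d')/c = 0.0022 ≥ f_y/E_s = 0.0021, so compression steel does yield.
M_n = (A_s − A'_s) f_y (d − a/2) + A'_s f_y (d − d') = [2150400 × (685 − 73.64) + 604800 × (685 − 51)] × 10⁻⁶ = 1314.67 + 383.44 = 1698.11 kN·m.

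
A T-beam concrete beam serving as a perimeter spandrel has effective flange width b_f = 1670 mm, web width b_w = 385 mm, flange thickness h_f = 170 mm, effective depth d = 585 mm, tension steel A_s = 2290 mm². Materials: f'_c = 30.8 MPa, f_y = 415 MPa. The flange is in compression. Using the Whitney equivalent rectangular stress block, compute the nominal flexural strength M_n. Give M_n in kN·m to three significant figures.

Tension: T = A_s f_y = 2290 × 415 = 950350 N.
Try a within the flange: a = T/(0.85 f'_c b_f) = 950350/(0.85 × 30.8 × 1670) = 21.74 mm.
Since a = 21.74 ≤ h_f = 170 mm, the stress block lies entirely in the flange; analyse as a rectangular beam of width b_f.
M_n = T(d − a/2) = 950350 × (585 − 10.87) = 545.62 × 10⁶ N·mm.
M_n = 545.62 kN·m.

M_n ≈ 546 kN·m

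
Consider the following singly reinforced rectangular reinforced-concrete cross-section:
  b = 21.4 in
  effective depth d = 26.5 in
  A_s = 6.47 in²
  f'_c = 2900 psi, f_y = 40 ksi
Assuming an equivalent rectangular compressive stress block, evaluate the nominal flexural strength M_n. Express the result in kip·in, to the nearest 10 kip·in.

M_n ≈ 6220 kip·in

T = A_s f_y = 6.47 × 40 = 258.8 kips.
a = T/(0.85 f'_c b) = 258.8/(0.85 × 2.9 × 21.4) = 4.906 in.
M_n = T(d − a/2) = 258.8 × (26.5 − 2.453) = 6223.4 kip·in.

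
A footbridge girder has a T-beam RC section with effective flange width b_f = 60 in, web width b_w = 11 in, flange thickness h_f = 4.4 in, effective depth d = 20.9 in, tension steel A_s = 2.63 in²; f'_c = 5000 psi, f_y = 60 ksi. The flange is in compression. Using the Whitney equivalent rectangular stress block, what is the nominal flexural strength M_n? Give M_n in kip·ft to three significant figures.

M_n ≈ 271 kip·ft

Tension: T = A_s f_y = 2.63 × 60 = 157.8 kips.
Try a within the flange: a = T/(0.85 f'_c b_f) = 157.8/(0.85 × 5 × 60) = 0.619 in.
Since a = 0.619 ≤ h_f = 4.4 in, the stress block lies entirely in the flange; analyse as a rectangular beam of width b_f.
M_n = T(d − a/2) = 157.8 × (20.9 − 0.3095) = 3249.2 kip·in.
M_n = 3249.2/12 = 270.77 kip·ft.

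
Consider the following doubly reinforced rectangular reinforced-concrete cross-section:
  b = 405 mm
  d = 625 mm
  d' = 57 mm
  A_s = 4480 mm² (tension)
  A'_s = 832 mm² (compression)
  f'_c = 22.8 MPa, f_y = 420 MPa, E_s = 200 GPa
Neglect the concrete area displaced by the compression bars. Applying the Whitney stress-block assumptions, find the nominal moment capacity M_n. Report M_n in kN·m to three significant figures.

M_n ≈ 1010 kN·m

Assume both tension and compression steel yield.
Net tension couple steel: A_s − A'_s = 3648 mm².
a = (A_s − A'_s) f_y / (0.85 f'_c b) = 1532160/(0.85 × 22.8 × 405) = 195.21 mm.
c = a/β₁ = 195.21/0.85 = 229.66 mm; ε'_s = 0.003(c − d')/c = 0.0023 ≥ f_y/E_s = 0.0021, so compression steel does yield.
M_n = (A_s − A'_s) f_y (d − a/2) + A'_s f_y (d − d') = [1532160 × (625 − 97.605) + 349440 × (625 − 57)] × 10⁻⁶ = 808.05 + 198.48 = 1006.53 kN·m.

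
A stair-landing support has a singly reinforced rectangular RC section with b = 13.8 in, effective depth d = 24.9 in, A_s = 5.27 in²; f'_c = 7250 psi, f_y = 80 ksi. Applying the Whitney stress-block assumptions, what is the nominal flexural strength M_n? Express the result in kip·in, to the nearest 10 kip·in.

M_n ≈ 9450 kip·in

T = A_s f_y = 5.27 × 80 = 421.6 kips.
a = T/(0.85 f'_c b) = 421.6/(0.85 × 7.25 × 13.8) = 4.958 in.
M_n = T(d − a/2) = 421.6 × (24.9 − 2.479) = 9452.7 kip·in.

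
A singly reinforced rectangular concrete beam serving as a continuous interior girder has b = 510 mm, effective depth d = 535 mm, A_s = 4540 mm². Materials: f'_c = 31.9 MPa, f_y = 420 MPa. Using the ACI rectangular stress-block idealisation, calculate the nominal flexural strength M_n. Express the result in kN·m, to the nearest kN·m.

T = A_s f_y = 4540 × 420 = 1906800 N = 1906.8 kN.
From C = T: a = T/(0.85 f'_c b) = 1906800/(0.85 × 31.9 × 510) = 137.89 mm.
M_n = T(d − a/2) = 1906.8 kN × (535 − 68.945) mm = 888.67 kN·m.

M_n ≈ 889 kN·m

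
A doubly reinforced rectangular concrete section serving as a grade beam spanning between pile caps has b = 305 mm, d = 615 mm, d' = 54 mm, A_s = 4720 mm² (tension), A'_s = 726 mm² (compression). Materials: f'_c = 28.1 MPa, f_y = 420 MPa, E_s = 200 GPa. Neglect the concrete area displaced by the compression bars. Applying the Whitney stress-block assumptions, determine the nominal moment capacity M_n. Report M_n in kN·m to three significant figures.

M_n ≈ 1010 kN·m

Assume both tension and compression steel yield.
Net tension couple steel: A_s − A'_s = 3994 mm².
a = (A_s − A'_s) f_y / (0.85 f'_c b) = 1677480/(0.85 × 28.1 × 305) = 230.27 mm.
c = a/β₁ = 230.27/0.849 = 271.22 mm; ε'_s = 0.003(c − d')/c = 0.0024 ≥ f_y/E_s = 0.0021, so compression steel does yield.
M_n = (A_s − A'_s) f_y (d − a/2) + A'_s f_y (d − d') = [1677480 × (615 − 115.135) + 304920 × (615 − 54)] × 10⁻⁶ = 838.51 + 171.06 = 1009.57 kN·m.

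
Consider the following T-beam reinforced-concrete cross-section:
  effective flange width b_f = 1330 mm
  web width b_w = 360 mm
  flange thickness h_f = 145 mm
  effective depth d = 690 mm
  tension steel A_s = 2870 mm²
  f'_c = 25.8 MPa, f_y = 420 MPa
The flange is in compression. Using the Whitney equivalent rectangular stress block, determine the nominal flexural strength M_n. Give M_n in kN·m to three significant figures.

Tension: T = A_s f_y = 2870 × 420 = 1205400 N.
Try a within the flange: a = T/(0.85 f'_c b_f) = 1205400/(0.85 × 25.8 × 1330) = 41.33 mm.
Since a = 41.33 ≤ h_f = 145 mm, the stress block lies entirely in the flange; analyse as a rectangular beam of width b_f.
M_n = T(d − a/2) = 1205400 × (690 − 20.665) = 806.82 × 10⁶ N·mm.
M_n = 806.82 kN·m.

M_n ≈ 807 kN·m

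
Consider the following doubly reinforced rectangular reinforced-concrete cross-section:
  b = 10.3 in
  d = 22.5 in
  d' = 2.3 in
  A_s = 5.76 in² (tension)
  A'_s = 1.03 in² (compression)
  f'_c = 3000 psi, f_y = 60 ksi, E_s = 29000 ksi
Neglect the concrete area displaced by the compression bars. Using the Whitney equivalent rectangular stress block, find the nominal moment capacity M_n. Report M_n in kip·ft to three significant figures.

Assume both steels yield.
a = (A_s − A'_s) f_y/(0.85 f'_c b) = (5.76 − 1.03) × 60/(0.85 × 3 × 10.3) = 10.805 in.
c = a/β₁ = 10.805/0.85 = 12.712 in; ε'_s = 0.003(c − d')/c = 0.0025 ≥ ε_y = 0.0021, so the compression steel yields.
M_n = (A_s − A'_s) f_y (d − a/2) + A'_s f_y (d − d') = 283.8 × (22.5 − 5.4025) + 61.8 × (22.5 − 2.3) = 4852.3 + 1248.4 = 6100.7 kip·in = 6100.7/12 = 508.39 kip·ft.

M_n ≈ 508 kip·ft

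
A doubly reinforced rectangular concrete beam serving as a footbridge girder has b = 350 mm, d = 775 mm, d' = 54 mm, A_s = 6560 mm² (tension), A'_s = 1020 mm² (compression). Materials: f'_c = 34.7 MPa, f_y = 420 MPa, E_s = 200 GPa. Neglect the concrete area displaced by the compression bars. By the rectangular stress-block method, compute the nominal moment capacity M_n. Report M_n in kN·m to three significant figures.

M_n ≈ 1850 kN·m

Assume both tension and compression steel yield.
Net tension couple steel: A_s − A'_s = 5540 mm².
a = (A_s − A'_s) f_y / (0.85 f'_c b) = 2326800/(0.85 × 34.7 × 350) = 225.39 mm.
c = a/β₁ = 225.39/0.802 = 281.03 mm; ε'_s = 0.003(c − d')/c = 0.0024 ≥ f_y/E_s = 0.0021, so compression steel does yield.
M_n = (A_s − A'_s) f_y (d − a/2) + A'_s f_y (d − d') = [2326800 × (775 − 112.695) + 428400 × (775 − 54)] × 10⁻⁶ = 1541.05 + 308.88 = 1849.93 kN·m.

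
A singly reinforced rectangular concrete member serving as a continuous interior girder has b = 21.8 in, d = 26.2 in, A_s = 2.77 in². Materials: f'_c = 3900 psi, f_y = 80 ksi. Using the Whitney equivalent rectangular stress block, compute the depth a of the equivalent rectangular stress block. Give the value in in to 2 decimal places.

a ≈ 3.07 in

T = A_s f_y = 2.77 × 80 = 221.6 kips.
a = T/(0.85 f'_c b) = 221.6/(0.85 × 3.9 × 21.8) = 3.07 in.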